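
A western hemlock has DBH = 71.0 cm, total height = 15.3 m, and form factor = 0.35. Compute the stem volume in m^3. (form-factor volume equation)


Formula: V = pi * (DBH/200)^2 * H * ff
Radius = DBH/200 = 71.0/200 = 0.355 m
Radius^2 = 0.355^2 = 0.126025 m^2
V = pi * 0.126025 * 15.3 * 0.35
V = 2.12 m^3

2.12


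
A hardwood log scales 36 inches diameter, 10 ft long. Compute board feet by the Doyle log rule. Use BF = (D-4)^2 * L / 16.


Doyle: BF = (D - 4)^2 * L / 16
Adjusted diameter = 36 - 4 = 32 in
(D-4)^2 = 32^2 = 1024
BF = 1024 * 10 / 16 = 640 BF

640


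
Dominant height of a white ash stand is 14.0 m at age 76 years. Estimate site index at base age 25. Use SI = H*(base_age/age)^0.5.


Formula: SI = H_dom * (base_age / age)^0.5
Age ratio = 25 / 76 = 0.32895
sqrt(age_ratio) = 0.57354
SI = 14.0 * 0.57354 = 8.0 m

8.0


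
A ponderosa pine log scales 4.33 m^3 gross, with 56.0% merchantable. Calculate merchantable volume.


Formula: MV = V_total * (merchantable_pct / 100)
Merchantable fraction = 56.0% / 100 = 0.56
MV = 4.33 m^3 * 0.56 = 2.425 m^3

2.425


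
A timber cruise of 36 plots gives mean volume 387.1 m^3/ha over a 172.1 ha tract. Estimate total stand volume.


Formula: Total Volume = Mean Volume per ha * Total Area
Total Volume = 387.1 m^3/ha * 172.1 ha
Total Volume = 66620 m^3

66620


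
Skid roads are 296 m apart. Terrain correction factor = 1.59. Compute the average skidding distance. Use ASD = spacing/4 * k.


Formula: ASD = (spacing / 4) * correction
Uncorrected distance = spacing / 4 = 296 / 4 = 74 m
ASD = 74 * 1.59 = 118 m

118


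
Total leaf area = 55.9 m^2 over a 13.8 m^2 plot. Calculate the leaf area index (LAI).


Formula: LAI = total leaf area / ground area  (dimensionless)
LAI = 55.9 m^2 / 13.8 m^2
LAI = 4.05

4.05


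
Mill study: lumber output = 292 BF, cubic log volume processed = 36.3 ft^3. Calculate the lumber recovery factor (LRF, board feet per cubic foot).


Formula: LRF = Lumber Output (BF) / Log Input (ft^3)
LRF = 292 BF / 36.3 ft^3
LRF = 8.04 BF/ft^3

8.04


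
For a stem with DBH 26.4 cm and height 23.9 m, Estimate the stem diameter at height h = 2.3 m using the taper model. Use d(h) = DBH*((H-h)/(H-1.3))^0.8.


Taper: d(h) = DBH * ((H - h) / (H - 1.3))^0.8
Numerator = H - h = 23.9 - 2.3 = 21.6 m
Denominator = H - 1.3 = 23.9 - 1.3 = 22.6 m
Ratio = 21.6 / 22.6 = 0.95575
d = 26.4 * 0.95575^0.8 = 25.5 cm

25.5


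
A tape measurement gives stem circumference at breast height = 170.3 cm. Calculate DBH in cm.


Formula: DBH = C / pi
DBH = 170.3 / pi
pi = 3.14159...
DBH = 54.2 cm

54.2


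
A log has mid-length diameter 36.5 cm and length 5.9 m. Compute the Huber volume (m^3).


Huber: V = Am * L,  Am = pi*(Dm/200)^2
Am = pi*(36.5/200)^2 = 0.104635 m^2
V = 0.104635*5.9 = 0.6173 m^3

0.6173


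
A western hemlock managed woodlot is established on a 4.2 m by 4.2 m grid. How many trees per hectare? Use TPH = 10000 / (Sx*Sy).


Formula: TPH = 10000 m^2/ha / (spacing_x * spacing_y)
Area per tree = 4.2 m * 4.2 m = 17.64 m^2
TPH = 10000 / 17.64 = 567 trees/ha

567


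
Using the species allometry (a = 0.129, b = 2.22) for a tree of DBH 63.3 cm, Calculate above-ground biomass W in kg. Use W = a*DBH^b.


Formula: W = a * DBH^b  (allometric power law)
DBH^b = 63.3^2.22 = 9979.6713
W = 0.129 * 9979.6713 = 1287.4 kg

1287.4


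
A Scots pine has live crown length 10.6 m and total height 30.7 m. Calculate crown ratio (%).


Formula: Crown Ratio = (Crown Length / Total Height) * 100
CR = (10.6 m / 30.7 m) * 100
CR = 0.3453 * 100 = 34.5%

34.5


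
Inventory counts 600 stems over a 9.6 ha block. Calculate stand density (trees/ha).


Formula: Stand Density = N_trees / Area_ha
Density = 600 trees / 9.6 ha
Density = 63 trees/ha

63


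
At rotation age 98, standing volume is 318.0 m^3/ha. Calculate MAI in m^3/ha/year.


Formula: MAI = Total Volume / Stand Age
MAI = 318.0 m^3/ha / 98 years
MAI = 3.24 m^3/ha/year

3.24


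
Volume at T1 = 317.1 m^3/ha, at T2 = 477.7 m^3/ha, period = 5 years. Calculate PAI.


Formula: PAI = (V_T2 - V_T1) / (T2 - T1)
Volume increment = 477.7 - 317.1 = 160.6 m^3/ha
PAI = 160.6 / 5 = 32.12 m^3/ha/year

32.12


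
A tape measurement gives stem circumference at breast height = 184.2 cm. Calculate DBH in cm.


Formula: DBH = C / pi
DBH = 184.2 / pi
pi = 3.14159...
DBH = 58.6 cm

58.6


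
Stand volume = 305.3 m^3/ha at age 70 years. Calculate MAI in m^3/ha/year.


Formula: MAI = Total Volume / Stand Age
MAI = 305.3 m^3/ha / 70 years
MAI = 4.36 m^3/ha/year

4.36


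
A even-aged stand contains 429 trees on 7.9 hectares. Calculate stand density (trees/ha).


Formula: Stand Density = N_trees / Area_ha
Density = 429 trees / 7.9 ha
Density = 54 trees/ha

54


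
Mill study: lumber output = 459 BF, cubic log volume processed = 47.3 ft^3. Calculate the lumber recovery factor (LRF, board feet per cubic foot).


Formula: LRF = Lumber Output (BF) / Log Input (ft^3)
LRF = 459 BF / 47.3 ft^3
LRF = 9.7 BF/ft^3

9.7


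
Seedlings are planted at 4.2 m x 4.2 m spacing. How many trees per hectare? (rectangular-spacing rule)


Formula: TPH = 10000 m^2/ha / (spacing_x * spacing_y)
Area per tree = 4.2 m * 4.2 m = 17.64 m^2
TPH = 10000 / 17.64 = 567 trees/ha

567


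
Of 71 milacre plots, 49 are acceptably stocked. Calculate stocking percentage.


Formula: Stocking % = stocked plots / total plots * 100
Stocking = 49 / 71 * 100
Stocking = 0.6901 * 100 = 69.0%

69.0


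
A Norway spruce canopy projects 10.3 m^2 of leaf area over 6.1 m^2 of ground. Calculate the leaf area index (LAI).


Formula: LAI = total leaf area / ground area  (dimensionless)
LAI = 10.3 m^2 / 6.1 m^2
LAI = 1.69

1.69


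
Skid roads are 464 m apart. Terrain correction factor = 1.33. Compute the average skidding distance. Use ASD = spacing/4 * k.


Formula: ASD = (spacing / 4) * correction
Uncorrected distance = spacing / 4 = 464 / 4 = 116 m
ASD = 116 * 1.33 = 154 m

154


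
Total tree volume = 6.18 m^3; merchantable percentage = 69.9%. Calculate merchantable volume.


Formula: MV = V_total * (merchantable_pct / 100)
Merchantable fraction = 69.9% / 100 = 0.699
MV = 6.18 m^3 * 0.699 = 4.32 m^3

4.32


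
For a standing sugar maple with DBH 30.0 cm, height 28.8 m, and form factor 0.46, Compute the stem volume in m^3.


Formula: V = pi * (DBH/200)^2 * H * ff
Radius = DBH/200 = 30.0/200 = 0.15 m
Radius^2 = 0.15^2 = 0.0225 m^2
V = pi * 0.0225 * 28.8 * 0.46
V = 0.936 m^3

0.936


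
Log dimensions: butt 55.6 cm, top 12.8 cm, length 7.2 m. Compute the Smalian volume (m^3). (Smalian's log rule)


Smalian: V = (A1 + A2)/2 * L,  A = pi*(D/200)^2
A1 = pi*(55.6/200)^2 = 0.242795 m^2
A2 = pi*(12.8/200)^2 = 0.012868 m^2
V = (0.242795+0.012868)/2*7.2 = 0.9204 m^3

0.9204


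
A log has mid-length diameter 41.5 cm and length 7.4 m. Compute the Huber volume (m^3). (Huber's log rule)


Huber: V = Am * L,  Am = pi*(Dm/200)^2
Am = pi*(41.5/200)^2 = 0.135265 m^2
V = 0.135265*7.4 = 1.001 m^3

1.001


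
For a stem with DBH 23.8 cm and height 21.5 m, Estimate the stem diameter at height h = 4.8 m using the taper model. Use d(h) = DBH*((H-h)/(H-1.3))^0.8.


Taper: d(h) = DBH * ((H - h) / (H - 1.3))^0.8
Numerator = H - h = 21.5 - 4.8 = 16.7 m
Denominator = H - 1.3 = 21.5 - 1.3 = 20.2 m
Ratio = 16.7 / 20.2 = 0.82673
d = 23.8 * 0.82673^0.8 = 20.4 cm

20.4


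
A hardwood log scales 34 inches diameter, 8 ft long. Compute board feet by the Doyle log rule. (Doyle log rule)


Doyle: BF = (D - 4)^2 * L / 16
Adjusted diameter = 34 - 4 = 30 in
(D-4)^2 = 30^2 = 900
BF = 900 * 8 / 16 = 450 BF

450


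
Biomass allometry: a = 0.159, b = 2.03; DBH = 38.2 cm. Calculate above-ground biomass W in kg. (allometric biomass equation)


Formula: W = a * DBH^b  (allometric power law)
DBH^b = 38.2^2.03 = 1627.7535
W = 0.159 * 1627.7535 = 258.8 kg

258.8


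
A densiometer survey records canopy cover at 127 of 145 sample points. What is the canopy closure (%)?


Formula: Canopy closure = covered points / total points * 100
Closure = 127 / 145 * 100
Closure = 0.8759 * 100 = 87.6%

87.6


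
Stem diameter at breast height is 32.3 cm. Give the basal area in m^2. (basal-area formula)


Formula: BA = pi * (DBH/2)^2 / 10000  (cm^2 to m^2)
Radius = DBH/2 = 32.3/2 = 16.15 cm
BA = pi * 16.15^2 / 10000
   = 819.398 cm^2 / 10000
   = 0.0819 m^2

0.0819


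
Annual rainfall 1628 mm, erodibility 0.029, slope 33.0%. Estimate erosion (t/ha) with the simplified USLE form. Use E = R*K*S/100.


Formula: E = R * K * S / 100  (simplified USLE)
R * K = 1628 * 0.029 = 47.212
E = 47.212 * 33.0 / 100 = 15.58 t/ha

15.58


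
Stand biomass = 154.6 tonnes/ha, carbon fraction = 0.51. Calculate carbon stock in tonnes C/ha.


Formula: Carbon Stock = Biomass * Carbon Fraction
C = 154.6 t/ha * 0.51
C = 78.8 t C/ha

78.8


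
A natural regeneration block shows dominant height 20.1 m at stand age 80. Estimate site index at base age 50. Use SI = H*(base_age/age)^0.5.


Formula: SI = H_dom * (base_age / age)^0.5
Age ratio = 50 / 80 = 0.625
sqrt(age_ratio) = 0.79057
SI = 20.1 * 0.79057 = 15.9 m

15.9


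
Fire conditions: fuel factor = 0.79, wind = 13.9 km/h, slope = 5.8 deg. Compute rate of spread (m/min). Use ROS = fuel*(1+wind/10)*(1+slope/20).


Formula: ROS = fuel * (1 + wind/10) * (1 + slope/20)
Wind factor = 1 + 13.9/10 = 2.39
Slope factor = 1 + 5.8/20 = 1.29
ROS = 0.79 * 2.39 * 1.29 = 2.44 m/min

2.44


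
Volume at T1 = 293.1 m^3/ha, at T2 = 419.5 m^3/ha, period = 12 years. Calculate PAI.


Formula: PAI = (V_T2 - V_T1) / (T2 - T1)
Volume increment = 419.5 - 293.1 = 126.4 m^3/ha
PAI = 126.4 / 12 = 10.53 m^3/ha/year

10.53


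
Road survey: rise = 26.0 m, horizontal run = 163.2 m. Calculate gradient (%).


Formula: Gradient = rise / run * 100
Gradient = 26.0 / 163.2 * 100 = 15.9%

15.9


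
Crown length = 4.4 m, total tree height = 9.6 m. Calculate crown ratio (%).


Formula: Crown Ratio = (Crown Length / Total Height) * 100
CR = (4.4 m / 9.6 m) * 100
CR = 0.4583 * 100 = 45.8%

45.8


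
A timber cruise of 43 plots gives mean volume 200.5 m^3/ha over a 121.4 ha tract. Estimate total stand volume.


Formula: Total Volume = Mean Volume per ha * Total Area
Total Volume = 200.5 m^3/ha * 121.4 ha
Total Volume = 24341 m^3

24341


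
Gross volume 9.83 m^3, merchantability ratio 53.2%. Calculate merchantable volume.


Formula: MV = V_total * (merchantable_pct / 100)
Merchantable fraction = 53.2% / 100 = 0.532
MV = 9.83 m^3 * 0.532 = 5.23 m^3

5.23


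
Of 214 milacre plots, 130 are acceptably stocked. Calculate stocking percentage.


Formula: Stocking % = stocked plots / total plots * 100
Stocking = 130 / 214 * 100
Stocking = 0.6075 * 100 = 60.7%

60.7


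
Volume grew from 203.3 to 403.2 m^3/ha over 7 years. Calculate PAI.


Formula: PAI = (V_T2 - V_T1) / (T2 - T1)
Volume increment = 403.2 - 203.3 = 199.9 m^3/ha
PAI = 199.9 / 7 = 28.56 m^3/ha/year

28.56


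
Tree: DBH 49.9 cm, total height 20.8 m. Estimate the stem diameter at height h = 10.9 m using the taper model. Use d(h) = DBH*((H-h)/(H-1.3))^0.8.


Taper: d(h) = DBH * ((H - h) / (H - 1.3))^0.8
Numerator = H - h = 20.8 - 10.9 = 9.9 m
Denominator = H - 1.3 = 20.8 - 1.3 = 19.5 m
Ratio = 9.9 / 19.5 = 0.50769
d = 49.9 * 0.50769^0.8 = 29.0 cm

29.0


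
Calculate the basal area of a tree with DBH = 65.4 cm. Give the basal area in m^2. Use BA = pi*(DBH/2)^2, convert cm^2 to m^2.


Formula: BA = pi * (DBH/2)^2 / 10000  (cm^2 to m^2)
Radius = DBH/2 = 65.4/2 = 32.7 cm
BA = pi * 32.7^2 / 10000
   = 3359.2736 cm^2 / 10000
   = 0.3359 m^2

0.3359


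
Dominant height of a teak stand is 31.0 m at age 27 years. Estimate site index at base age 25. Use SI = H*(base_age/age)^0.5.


Formula: SI = H_dom * (base_age / age)^0.5
Age ratio = 25 / 27 = 0.92593
sqrt(age_ratio) = 0.96225
SI = 31.0 * 0.96225 = 29.8 m

29.8


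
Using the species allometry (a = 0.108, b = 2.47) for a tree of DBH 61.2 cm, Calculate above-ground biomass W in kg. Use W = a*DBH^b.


Formula: W = a * DBH^b  (allometric power law)
DBH^b = 61.2^2.47 = 25898.5836
W = 0.108 * 25898.5836 = 2797.0 kg

2797.0


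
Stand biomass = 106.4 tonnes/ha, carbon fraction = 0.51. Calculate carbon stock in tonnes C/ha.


Formula: Carbon Stock = Biomass * Carbon Fraction
C = 106.4 t/ha * 0.51
C = 54.3 t C/ha

54.3


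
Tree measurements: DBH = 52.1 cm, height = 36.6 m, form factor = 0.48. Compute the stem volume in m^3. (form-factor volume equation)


Formula: V = pi * (DBH/200)^2 * H * ff
Radius = DBH/200 = 52.1/200 = 0.2605 m
Radius^2 = 0.2605^2 = 0.06786025 m^2
V = pi * 0.06786025 * 36.6 * 0.48
V = 3.745 m^3

3.745


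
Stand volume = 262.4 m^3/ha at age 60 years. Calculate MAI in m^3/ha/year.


Formula: MAI = Total Volume / Stand Age
MAI = 262.4 m^3/ha / 60 years
MAI = 4.37 m^3/ha/year

4.37


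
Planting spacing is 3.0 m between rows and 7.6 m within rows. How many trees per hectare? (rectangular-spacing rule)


Formula: TPH = 10000 m^2/ha / (spacing_x * spacing_y)
Area per tree = 3.0 m * 7.6 m = 22.8 m^2
TPH = 10000 / 22.8 = 439 trees/ha

439


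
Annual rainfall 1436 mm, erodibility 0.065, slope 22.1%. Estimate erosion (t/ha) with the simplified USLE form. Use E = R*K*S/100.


Formula: E = R * K * S / 100  (simplified USLE)
R * K = 1436 * 0.065 = 93.34
E = 93.34 * 22.1 / 100 = 20.63 t/ha

20.63


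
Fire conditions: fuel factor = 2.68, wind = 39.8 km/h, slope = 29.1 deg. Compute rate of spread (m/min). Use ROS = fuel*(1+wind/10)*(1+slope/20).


Formula: ROS = fuel * (1 + wind/10) * (1 + slope/20)
Wind factor = 1 + 39.8/10 = 4.98
Slope factor = 1 + 29.1/20 = 2.455
ROS = 2.68 * 4.98 * 2.455 = 32.77 m/min

32.77


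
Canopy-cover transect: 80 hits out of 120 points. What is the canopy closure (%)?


Formula: Canopy closure = covered points / total points * 100
Closure = 80 / 120 * 100
Closure = 0.6667 * 100 = 66.7%

66.7


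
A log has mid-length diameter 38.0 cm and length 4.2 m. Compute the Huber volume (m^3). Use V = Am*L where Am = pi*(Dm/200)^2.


Huber: V = Am * L,  Am = pi*(Dm/200)^2
Am = pi*(38.0/200)^2 = 0.113411 m^2
V = 0.113411*4.2 = 0.4763 m^3

0.4763


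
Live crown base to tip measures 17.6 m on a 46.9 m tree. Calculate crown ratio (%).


Formula: Crown Ratio = (Crown Length / Total Height) * 100
CR = (17.6 m / 46.9 m) * 100
CR = 0.3753 * 100 = 37.5%

37.5


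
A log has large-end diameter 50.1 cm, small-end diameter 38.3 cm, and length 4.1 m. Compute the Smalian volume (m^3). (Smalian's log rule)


Smalian: V = (A1 + A2)/2 * L,  A = pi*(D/200)^2
A1 = pi*(50.1/200)^2 = 0.197136 m^2
A2 = pi*(38.3/200)^2 = 0.115209 m^2
V = (0.197136+0.115209)/2*4.1 = 0.6403 m^3

0.6403


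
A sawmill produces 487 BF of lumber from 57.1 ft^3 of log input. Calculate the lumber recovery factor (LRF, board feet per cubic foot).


Formula: LRF = Lumber Output (BF) / Log Input (ft^3)
LRF = 487 BF / 57.1 ft^3
LRF = 8.53 BF/ft^3

8.53


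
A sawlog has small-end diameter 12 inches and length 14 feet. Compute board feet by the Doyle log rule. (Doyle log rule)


Doyle: BF = (D - 4)^2 * L / 16
Adjusted diameter = 12 - 4 = 8 in
(D-4)^2 = 8^2 = 64
BF = 64 * 14 / 16 = 56 BF

56


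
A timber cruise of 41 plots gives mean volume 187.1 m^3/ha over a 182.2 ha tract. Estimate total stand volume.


Formula: Total Volume = Mean Volume per ha * Total Area
Total Volume = 187.1 m^3/ha * 182.2 ha
Total Volume = 34090 m^3

34090


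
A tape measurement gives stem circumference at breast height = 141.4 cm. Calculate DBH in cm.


Formula: DBH = C / pi
DBH = 141.4 / pi
pi = 3.14159...
DBH = 45.0 cm

45.0


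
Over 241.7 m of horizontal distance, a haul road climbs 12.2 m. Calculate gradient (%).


Formula: Gradient = rise / run * 100
Gradient = 12.2 / 241.7 * 100 = 5.0%

5.0


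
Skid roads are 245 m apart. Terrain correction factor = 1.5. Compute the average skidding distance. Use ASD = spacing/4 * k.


Formula: ASD = (spacing / 4) * correction
Uncorrected distance = spacing / 4 = 245 / 4 = 61.25 m
ASD = 61.25 * 1.5 = 92 m

92


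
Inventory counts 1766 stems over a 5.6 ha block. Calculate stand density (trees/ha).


Formula: Stand Density = N_trees / Area_ha
Density = 1766 trees / 5.6 ha
Density = 315 trees/ha

315


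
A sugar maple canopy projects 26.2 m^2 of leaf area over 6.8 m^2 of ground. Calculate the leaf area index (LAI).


Formula: LAI = total leaf area / ground area  (dimensionless)
LAI = 26.2 m^2 / 6.8 m^2
LAI = 3.85

3.85


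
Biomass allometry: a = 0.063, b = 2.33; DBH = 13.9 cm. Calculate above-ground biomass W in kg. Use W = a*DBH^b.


Formula: W = a * DBH^b  (allometric power law)
DBH^b = 13.9^2.33 = 460.4945
W = 0.063 * 460.4945 = 29.0 kg

29.0


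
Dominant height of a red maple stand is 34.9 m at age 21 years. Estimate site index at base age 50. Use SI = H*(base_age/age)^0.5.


Formula: SI = H_dom * (base_age / age)^0.5
Age ratio = 50 / 21 = 2.38095
sqrt(age_ratio) = 1.54303
SI = 34.9 * 1.54303 = 53.9 m

53.9


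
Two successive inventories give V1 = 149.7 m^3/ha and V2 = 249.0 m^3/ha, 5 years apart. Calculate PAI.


Formula: PAI = (V_T2 - V_T1) / (T2 - T1)
Volume increment = 249.0 - 149.7 = 99.3 m^3/ha
PAI = 99.3 / 5 = 19.86 m^3/ha/year

19.86


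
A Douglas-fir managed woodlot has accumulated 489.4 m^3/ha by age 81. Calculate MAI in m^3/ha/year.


Formula: MAI = Total Volume / Stand Age
MAI = 489.4 m^3/ha / 81 years
MAI = 6.04 m^3/ha/year

6.04


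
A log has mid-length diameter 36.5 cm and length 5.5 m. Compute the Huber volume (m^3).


Huber: V = Am * L,  Am = pi*(Dm/200)^2
Am = pi*(36.5/200)^2 = 0.104635 m^2
V = 0.104635*5.5 = 0.5755 m^3

0.5755


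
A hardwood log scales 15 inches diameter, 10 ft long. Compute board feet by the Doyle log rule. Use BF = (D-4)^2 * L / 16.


Doyle: BF = (D - 4)^2 * L / 16
Adjusted diameter = 15 - 4 = 11 in
(D-4)^2 = 11^2 = 121
BF = 121 * 10 / 16 = 76 BF

76


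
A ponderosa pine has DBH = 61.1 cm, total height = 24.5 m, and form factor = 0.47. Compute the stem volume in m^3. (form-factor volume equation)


Formula: V = pi * (DBH/200)^2 * H * ff
Radius = DBH/200 = 61.1/200 = 0.3055 m
Radius^2 = 0.3055^2 = 0.09333025 m^2
V = pi * 0.09333025 * 24.5 * 0.47
V = 3.376 m^3

3.376


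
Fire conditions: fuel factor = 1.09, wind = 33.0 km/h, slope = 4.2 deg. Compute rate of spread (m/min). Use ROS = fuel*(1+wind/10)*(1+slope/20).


Formula: ROS = fuel * (1 + wind/10) * (1 + slope/20)
Wind factor = 1 + 33.0/10 = 4.3
Slope factor = 1 + 4.2/20 = 1.21
ROS = 1.09 * 4.3 * 1.21 = 5.67 m/min

5.67


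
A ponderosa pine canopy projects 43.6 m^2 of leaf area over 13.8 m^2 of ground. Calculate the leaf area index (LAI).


Formula: LAI = total leaf area / ground area  (dimensionless)
LAI = 43.6 m^2 / 13.8 m^2
LAI = 3.16

3.16


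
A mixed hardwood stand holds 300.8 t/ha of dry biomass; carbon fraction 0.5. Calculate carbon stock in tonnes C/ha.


Formula: Carbon Stock = Biomass * Carbon Fraction
C = 300.8 t/ha * 0.5
C = 150.4 t C/ha

150.4


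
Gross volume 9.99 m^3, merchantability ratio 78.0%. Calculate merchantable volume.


Formula: MV = V_total * (merchantable_pct / 100)
Merchantable fraction = 78.0% / 100 = 0.78
MV = 9.99 m^3 * 0.78 = 7.792 m^3

7.792


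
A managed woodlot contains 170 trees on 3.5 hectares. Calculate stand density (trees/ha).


Formula: Stand Density = N_trees / Area_ha
Density = 170 trees / 3.5 ha
Density = 49 trees/ha

49


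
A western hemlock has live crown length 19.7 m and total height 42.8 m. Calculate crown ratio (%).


Formula: Crown Ratio = (Crown Length / Total Height) * 100
CR = (19.7 m / 42.8 m) * 100
CR = 0.4603 * 100 = 46.0%

46.0


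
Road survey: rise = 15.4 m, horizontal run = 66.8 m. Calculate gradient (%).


Formula: Gradient = rise / run * 100
Gradient = 15.4 / 66.8 * 100 = 23.1%

23.1


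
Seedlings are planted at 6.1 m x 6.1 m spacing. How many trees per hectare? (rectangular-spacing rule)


Formula: TPH = 10000 m^2/ha / (spacing_x * spacing_y)
Area per tree = 6.1 m * 6.1 m = 37.21 m^2
TPH = 10000 / 37.21 = 269 trees/ha

269


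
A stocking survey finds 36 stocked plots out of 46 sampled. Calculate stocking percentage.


Formula: Stocking % = stocked plots / total plots * 100
Stocking = 36 / 46 * 100
Stocking = 0.7826 * 100 = 78.3%

78.3


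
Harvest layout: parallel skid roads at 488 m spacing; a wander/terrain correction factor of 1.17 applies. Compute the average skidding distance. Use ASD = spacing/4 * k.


Formula: ASD = (spacing / 4) * correction
Uncorrected distance = spacing / 4 = 488 / 4 = 122 m
ASD = 122 * 1.17 = 143 m

143


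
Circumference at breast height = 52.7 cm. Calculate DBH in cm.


Formula: DBH = C / pi
DBH = 52.7 / pi
pi = 3.14159...
DBH = 16.8 cm

16.8


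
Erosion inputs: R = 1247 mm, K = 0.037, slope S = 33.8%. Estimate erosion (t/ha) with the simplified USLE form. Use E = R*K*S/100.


Formula: E = R * K * S / 100  (simplified USLE)
R * K = 1247 * 0.037 = 46.139
E = 46.139 * 33.8 / 100 = 15.59 t/ha

15.59


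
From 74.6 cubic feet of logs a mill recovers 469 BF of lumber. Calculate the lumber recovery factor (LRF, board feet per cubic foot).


Formula: LRF = Lumber Output (BF) / Log Input (ft^3)
LRF = 469 BF / 74.6 ft^3
LRF = 6.29 BF/ft^3

6.29


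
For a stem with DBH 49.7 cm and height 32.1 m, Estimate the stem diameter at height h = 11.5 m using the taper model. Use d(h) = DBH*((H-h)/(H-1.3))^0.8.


Taper: d(h) = DBH * ((H - h) / (H - 1.3))^0.8
Numerator = H - h = 32.1 - 11.5 = 20.6 m
Denominator = H - 1.3 = 32.1 - 1.3 = 30.8 m
Ratio = 20.6 / 30.8 = 0.66883
d = 49.7 * 0.66883^0.8 = 36.0 cm

36.0


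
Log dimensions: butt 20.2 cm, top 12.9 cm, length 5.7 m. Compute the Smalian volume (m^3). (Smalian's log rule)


Smalian: V = (A1 + A2)/2 * L,  A = pi*(D/200)^2
A1 = pi*(20.2/200)^2 = 0.032047 m^2
A2 = pi*(12.9/200)^2 = 0.01307 m^2
V = (0.032047+0.01307)/2*5.7 = 0.1286 m^3

0.1286


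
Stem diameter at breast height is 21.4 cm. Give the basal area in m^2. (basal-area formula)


Formula: BA = pi * (DBH/2)^2 / 10000  (cm^2 to m^2)
Radius = DBH/2 = 21.4/2 = 10.7 cm
BA = pi * 10.7^2 / 10000
   = 359.6809 cm^2 / 10000
   = 0.036 m^2

0.036


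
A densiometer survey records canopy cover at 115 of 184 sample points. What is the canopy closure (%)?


Formula: Canopy closure = covered points / total points * 100
Closure = 115 / 184 * 100
Closure = 0.625 * 100 = 62.5%

62.5


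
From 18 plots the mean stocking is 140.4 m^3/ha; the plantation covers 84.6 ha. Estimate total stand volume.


Formula: Total Volume = Mean Volume per ha * Total Area
Total Volume = 140.4 m^3/ha * 84.6 ha
Total Volume = 11878 m^3

11878


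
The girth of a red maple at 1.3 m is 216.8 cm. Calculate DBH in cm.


Formula: DBH = C / pi
DBH = 216.8 / pi
pi = 3.14159...
DBH = 69.0 cm

69.0


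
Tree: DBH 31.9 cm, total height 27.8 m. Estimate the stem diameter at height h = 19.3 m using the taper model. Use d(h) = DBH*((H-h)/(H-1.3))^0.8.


Taper: d(h) = DBH * ((H - h) / (H - 1.3))^0.8
Numerator = H - h = 27.8 - 19.3 = 8.5 m
Denominator = H - 1.3 = 27.8 - 1.3 = 26.5 m
Ratio = 8.5 / 26.5 = 0.32075
d = 31.9 * 0.32075^0.8 = 12.8 cm

12.8


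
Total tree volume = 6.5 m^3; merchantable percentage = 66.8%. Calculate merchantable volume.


Formula: MV = V_total * (merchantable_pct / 100)
Merchantable fraction = 66.8% / 100 = 0.668
MV = 6.5 m^3 * 0.668 = 4.342 m^3

4.342


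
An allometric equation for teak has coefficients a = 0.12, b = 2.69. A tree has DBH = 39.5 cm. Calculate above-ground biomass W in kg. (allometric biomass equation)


Formula: W = a * DBH^b  (allometric power law)
DBH^b = 39.5^2.69 = 19717.2429
W = 0.12 * 19717.2429 = 2366.1 kg

2366.1


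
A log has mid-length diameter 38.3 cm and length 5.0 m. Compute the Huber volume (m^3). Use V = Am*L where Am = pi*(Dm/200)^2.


Huber: V = Am * L,  Am = pi*(Dm/200)^2
Am = pi*(38.3/200)^2 = 0.115209 m^2
V = 0.115209*5.0 = 0.576 m^3

0.576


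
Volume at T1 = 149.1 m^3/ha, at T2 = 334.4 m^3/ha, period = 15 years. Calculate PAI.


Formula: PAI = (V_T2 - V_T1) / (T2 - T1)
Volume increment = 334.4 - 149.1 = 185.3 m^3/ha
PAI = 185.3 / 15 = 12.35 m^3/ha/year

12.35


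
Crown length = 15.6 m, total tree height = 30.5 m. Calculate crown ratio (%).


Formula: Crown Ratio = (Crown Length / Total Height) * 100
CR = (15.6 m / 30.5 m) * 100
CR = 0.5115 * 100 = 51.1%

51.1


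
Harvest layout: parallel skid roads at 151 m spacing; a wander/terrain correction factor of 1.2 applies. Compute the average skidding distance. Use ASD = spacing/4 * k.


Formula: ASD = (spacing / 4) * correction
Uncorrected distance = spacing / 4 = 151 / 4 = 37.75 m
ASD = 37.75 * 1.2 = 45 m

45


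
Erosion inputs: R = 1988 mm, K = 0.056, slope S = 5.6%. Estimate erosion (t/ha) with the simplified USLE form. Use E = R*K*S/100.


Formula: E = R * K * S / 100  (simplified USLE)
R * K = 1988 * 0.056 = 111.328
E = 111.328 * 5.6 / 100 = 6.23 t/ha

6.23


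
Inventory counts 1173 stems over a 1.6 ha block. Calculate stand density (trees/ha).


Formula: Stand Density = N_trees / Area_ha
Density = 1173 trees / 1.6 ha
Density = 733 trees/ha

733


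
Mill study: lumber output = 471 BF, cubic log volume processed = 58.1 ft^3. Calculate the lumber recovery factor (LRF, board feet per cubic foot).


Formula: LRF = Lumber Output (BF) / Log Input (ft^3)
LRF = 471 BF / 58.1 ft^3
LRF = 8.11 BF/ft^3

8.11


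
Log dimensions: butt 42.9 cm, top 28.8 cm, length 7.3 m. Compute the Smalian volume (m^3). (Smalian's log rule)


Smalian: V = (A1 + A2)/2 * L,  A = pi*(D/200)^2
A1 = pi*(42.9/200)^2 = 0.144545 m^2
A2 = pi*(28.8/200)^2 = 0.065144 m^2
V = (0.144545+0.065144)/2*7.3 = 0.7654 m^3

0.7654


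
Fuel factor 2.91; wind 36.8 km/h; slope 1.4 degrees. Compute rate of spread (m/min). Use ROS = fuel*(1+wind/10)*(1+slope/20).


Formula: ROS = fuel * (1 + wind/10) * (1 + slope/20)
Wind factor = 1 + 36.8/10 = 4.68
Slope factor = 1 + 1.4/20 = 1.07
ROS = 2.91 * 4.68 * 1.07 = 14.57 m/min

14.57


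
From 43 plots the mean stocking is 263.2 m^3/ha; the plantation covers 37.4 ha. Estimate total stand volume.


Formula: Total Volume = Mean Volume per ha * Total Area
Total Volume = 263.2 m^3/ha * 37.4 ha
Total Volume = 9844 m^3

9844


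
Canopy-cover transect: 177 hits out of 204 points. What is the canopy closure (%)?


Formula: Canopy closure = covered points / total points * 100
Closure = 177 / 204 * 100
Closure = 0.8676 * 100 = 86.8%

86.8


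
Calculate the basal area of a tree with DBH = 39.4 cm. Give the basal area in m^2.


Formula: BA = pi * (DBH/2)^2 / 10000  (cm^2 to m^2)
Radius = DBH/2 = 39.4/2 = 19.7 cm
BA = pi * 19.7^2 / 10000
   = 1219.2207 cm^2 / 10000
   = 0.1219 m^2

0.1219


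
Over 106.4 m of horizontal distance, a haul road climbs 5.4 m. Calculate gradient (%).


Formula: Gradient = rise / run * 100
Gradient = 5.4 / 106.4 * 100 = 5.1%

5.1


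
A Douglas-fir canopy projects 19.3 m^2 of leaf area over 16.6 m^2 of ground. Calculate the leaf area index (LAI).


Formula: LAI = total leaf area / ground area  (dimensionless)
LAI = 19.3 m^2 / 16.6 m^2
LAI = 1.16

1.16


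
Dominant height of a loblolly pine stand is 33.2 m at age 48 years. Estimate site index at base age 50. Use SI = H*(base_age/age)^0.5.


Formula: SI = H_dom * (base_age / age)^0.5
Age ratio = 50 / 48 = 1.04167
sqrt(age_ratio) = 1.02062
SI = 33.2 * 1.02062 = 33.9 m

33.9


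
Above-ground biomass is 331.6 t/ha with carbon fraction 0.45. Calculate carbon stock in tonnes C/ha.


Formula: Carbon Stock = Biomass * Carbon Fraction
C = 331.6 t/ha * 0.45
C = 149.2 t C/ha

149.2


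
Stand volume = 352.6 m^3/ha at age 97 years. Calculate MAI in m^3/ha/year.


Formula: MAI = Total Volume / Stand Age
MAI = 352.6 m^3/ha / 97 years
MAI = 3.64 m^3/ha/year

3.64


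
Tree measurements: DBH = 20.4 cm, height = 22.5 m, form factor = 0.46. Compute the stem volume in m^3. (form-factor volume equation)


Formula: V = pi * (DBH/200)^2 * H * ff
Radius = DBH/200 = 20.4/200 = 0.102 m
Radius^2 = 0.102^2 = 0.010404 m^2
V = pi * 0.010404 * 22.5 * 0.46
V = 0.338 m^3

0.338


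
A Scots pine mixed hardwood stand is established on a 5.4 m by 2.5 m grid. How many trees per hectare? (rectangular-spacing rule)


Formula: TPH = 10000 m^2/ha / (spacing_x * spacing_y)
Area per tree = 5.4 m * 2.5 m = 13.5 m^2
TPH = 10000 / 13.5 = 741 trees/ha

741


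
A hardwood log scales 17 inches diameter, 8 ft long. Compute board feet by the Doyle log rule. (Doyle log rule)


Doyle: BF = (D - 4)^2 * L / 16
Adjusted diameter = 17 - 4 = 13 in
(D-4)^2 = 13^2 = 169
BF = 169 * 8 / 16 = 85 BF

85


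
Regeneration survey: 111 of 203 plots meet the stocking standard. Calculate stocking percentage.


Formula: Stocking % = stocked plots / total plots * 100
Stocking = 111 / 203 * 100
Stocking = 0.5468 * 100 = 54.7%

54.7


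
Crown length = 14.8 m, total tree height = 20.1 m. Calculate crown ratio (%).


Formula: Crown Ratio = (Crown Length / Total Height) * 100
CR = (14.8 m / 20.1 m) * 100
CR = 0.7363 * 100 = 73.6%

73.6


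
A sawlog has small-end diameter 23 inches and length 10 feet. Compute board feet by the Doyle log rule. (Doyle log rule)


Doyle: BF = (D - 4)^2 * L / 16
Adjusted diameter = 23 - 4 = 19 in
(D-4)^2 = 19^2 = 361
BF = 361 * 10 / 16 = 226 BF

226


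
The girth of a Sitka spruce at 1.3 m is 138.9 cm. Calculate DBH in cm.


Formula: DBH = C / pi
DBH = 138.9 / pi
pi = 3.14159...
DBH = 44.2 cm

44.2


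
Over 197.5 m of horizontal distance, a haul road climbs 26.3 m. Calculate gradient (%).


Formula: Gradient = rise / run * 100
Gradient = 26.3 / 197.5 * 100 = 13.3%

13.3


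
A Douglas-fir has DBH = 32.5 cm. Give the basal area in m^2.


Formula: BA = pi * (DBH/2)^2 / 10000  (cm^2 to m^2)
Radius = DBH/2 = 32.5/2 = 16.25 cm
BA = pi * 16.25^2 / 10000
   = 829.5768 cm^2 / 10000
   = 0.083 m^2

0.083


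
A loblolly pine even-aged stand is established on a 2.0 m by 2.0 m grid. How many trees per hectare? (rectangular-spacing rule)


Formula: TPH = 10000 m^2/ha / (spacing_x * spacing_y)
Area per tree = 2.0 m * 2.0 m = 4.0 m^2
TPH = 10000 / 4.0 = 2500 trees/ha

2500


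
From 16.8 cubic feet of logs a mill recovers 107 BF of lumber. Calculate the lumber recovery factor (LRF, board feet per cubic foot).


Formula: LRF = Lumber Output (BF) / Log Input (ft^3)
LRF = 107 BF / 16.8 ft^3
LRF = 6.37 BF/ft^3

6.37


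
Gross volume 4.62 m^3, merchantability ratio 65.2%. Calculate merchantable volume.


Formula: MV = V_total * (merchantable_pct / 100)
Merchantable fraction = 65.2% / 100 = 0.652
MV = 4.62 m^3 * 0.652 = 3.012 m^3

3.012


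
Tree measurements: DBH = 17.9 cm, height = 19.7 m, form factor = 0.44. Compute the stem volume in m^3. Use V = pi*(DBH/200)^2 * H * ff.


Formula: V = pi * (DBH/200)^2 * H * ff
Radius = DBH/200 = 17.9/200 = 0.0895 m
Radius^2 = 0.0895^2 = 0.00801025 m^2
V = pi * 0.00801025 * 19.7 * 0.44
V = 0.218 m^3

0.218


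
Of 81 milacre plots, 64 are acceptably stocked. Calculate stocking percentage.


Formula: Stocking % = stocked plots / total plots * 100
Stocking = 64 / 81 * 100
Stocking = 0.7901 * 100 = 79.0%

79.0


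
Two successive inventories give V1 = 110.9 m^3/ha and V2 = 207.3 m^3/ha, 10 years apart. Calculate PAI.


Formula: PAI = (V_T2 - V_T1) / (T2 - T1)
Volume increment = 207.3 - 110.9 = 96.4 m^3/ha
PAI = 96.4 / 10 = 9.64 m^3/ha/year

9.64


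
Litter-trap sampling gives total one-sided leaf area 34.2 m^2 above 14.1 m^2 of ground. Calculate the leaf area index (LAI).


Formula: LAI = total leaf area / ground area  (dimensionless)
LAI = 34.2 m^2 / 14.1 m^2
LAI = 2.43

2.43


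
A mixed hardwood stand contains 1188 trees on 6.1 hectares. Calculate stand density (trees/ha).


Formula: Stand Density = N_trees / Area_ha
Density = 1188 trees / 6.1 ha
Density = 195 trees/ha

195


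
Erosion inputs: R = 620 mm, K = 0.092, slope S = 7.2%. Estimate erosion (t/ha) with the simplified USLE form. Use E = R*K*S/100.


Formula: E = R * K * S / 100  (simplified USLE)
R * K = 620 * 0.092 = 57.04
E = 57.04 * 7.2 / 100 = 4.11 t/ha

4.11


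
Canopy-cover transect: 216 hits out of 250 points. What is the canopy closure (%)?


Formula: Canopy closure = covered points / total points * 100
Closure = 216 / 250 * 100
Closure = 0.864 * 100 = 86.4%

86.4


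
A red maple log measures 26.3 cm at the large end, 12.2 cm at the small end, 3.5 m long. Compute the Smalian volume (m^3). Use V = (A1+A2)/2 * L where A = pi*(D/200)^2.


Smalian: V = (A1 + A2)/2 * L,  A = pi*(D/200)^2
A1 = pi*(26.3/200)^2 = 0.054325 m^2
A2 = pi*(12.2/200)^2 = 0.01169 m^2
V = (0.054325+0.01169)/2*3.5 = 0.1155 m^3

0.1155


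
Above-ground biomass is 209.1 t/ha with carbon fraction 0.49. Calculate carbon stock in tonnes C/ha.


Formula: Carbon Stock = Biomass * Carbon Fraction
C = 209.1 t/ha * 0.49
C = 102.5 t C/ha

102.5


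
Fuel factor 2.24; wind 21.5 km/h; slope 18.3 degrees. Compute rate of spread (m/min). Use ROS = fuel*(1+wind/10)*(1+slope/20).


Formula: ROS = fuel * (1 + wind/10) * (1 + slope/20)
Wind factor = 1 + 21.5/10 = 3.15
Slope factor = 1 + 18.3/20 = 1.915
ROS = 2.24 * 3.15 * 1.915 = 13.51 m/min

13.51


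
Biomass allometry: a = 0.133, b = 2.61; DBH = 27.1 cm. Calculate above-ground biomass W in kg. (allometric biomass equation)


Formula: W = a * DBH^b  (allometric power law)
DBH^b = 27.1^2.61 = 5496.0395
W = 0.133 * 5496.0395 = 731.0 kg

731.0


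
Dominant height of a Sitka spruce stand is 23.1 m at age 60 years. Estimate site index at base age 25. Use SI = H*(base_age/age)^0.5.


Formula: SI = H_dom * (base_age / age)^0.5
Age ratio = 25 / 60 = 0.41667
sqrt(age_ratio) = 0.6455
SI = 23.1 * 0.6455 = 14.9 m

14.9


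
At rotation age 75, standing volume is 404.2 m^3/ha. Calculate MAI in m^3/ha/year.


Formula: MAI = Total Volume / Stand Age
MAI = 404.2 m^3/ha / 75 years
MAI = 5.39 m^3/ha/year

5.39


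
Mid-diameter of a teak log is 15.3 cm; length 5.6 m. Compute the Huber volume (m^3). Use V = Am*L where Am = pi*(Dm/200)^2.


Huber: V = Am * L,  Am = pi*(Dm/200)^2
Am = pi*(15.3/200)^2 = 0.018385 m^2
V = 0.018385*5.6 = 0.103 m^3

0.103


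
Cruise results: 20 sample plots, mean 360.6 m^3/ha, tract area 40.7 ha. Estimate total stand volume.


Formula: Total Volume = Mean Volume per ha * Total Area
Total Volume = 360.6 m^3/ha * 40.7 ha
Total Volume = 14676 m^3

14676


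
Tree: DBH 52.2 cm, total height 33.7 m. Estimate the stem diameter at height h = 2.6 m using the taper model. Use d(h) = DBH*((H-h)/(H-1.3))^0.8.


Taper: d(h) = DBH * ((H - h) / (H - 1.3))^0.8
Numerator = H - h = 33.7 - 2.6 = 31.1 m
Denominator = H - 1.3 = 33.7 - 1.3 = 32.4 m
Ratio = 31.1 / 32.4 = 0.95988
d = 52.2 * 0.95988^0.8 = 50.5 cm

50.5


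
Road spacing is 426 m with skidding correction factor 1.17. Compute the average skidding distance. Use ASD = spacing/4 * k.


Formula: ASD = (spacing / 4) * correction
Uncorrected distance = spacing / 4 = 426 / 4 = 106.5 m
ASD = 106.5 * 1.17 = 125 m

125


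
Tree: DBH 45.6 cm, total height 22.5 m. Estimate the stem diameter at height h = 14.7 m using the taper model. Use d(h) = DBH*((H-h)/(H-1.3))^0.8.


Taper: d(h) = DBH * ((H - h) / (H - 1.3))^0.8
Numerator = H - h = 22.5 - 14.7 = 7.8 m
Denominator = H - 1.3 = 22.5 - 1.3 = 21.2 m
Ratio = 7.8 / 21.2 = 0.36792
d = 45.6 * 0.36792^0.8 = 20.5 cm

20.5


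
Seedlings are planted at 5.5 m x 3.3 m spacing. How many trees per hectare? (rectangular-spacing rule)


Formula: TPH = 10000 m^2/ha / (spacing_x * spacing_y)
Area per tree = 5.5 m * 3.3 m = 18.15 m^2
TPH = 10000 / 18.15 = 551 trees/ha

551


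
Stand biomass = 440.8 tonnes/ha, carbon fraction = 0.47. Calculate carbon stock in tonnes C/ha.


Formula: Carbon Stock = Biomass * Carbon Fraction
C = 440.8 t/ha * 0.47
C = 207.2 t C/ha

207.2


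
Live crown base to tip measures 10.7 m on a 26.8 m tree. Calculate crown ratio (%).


Formula: Crown Ratio = (Crown Length / Total Height) * 100
CR = (10.7 m / 26.8 m) * 100
CR = 0.3993 * 100 = 39.9%

39.9


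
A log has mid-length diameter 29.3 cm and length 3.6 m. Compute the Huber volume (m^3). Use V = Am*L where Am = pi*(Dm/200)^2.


Huber: V = Am * L,  Am = pi*(Dm/200)^2
Am = pi*(29.3/200)^2 = 0.067426 m^2
V = 0.067426*3.6 = 0.2427 m^3

0.2427


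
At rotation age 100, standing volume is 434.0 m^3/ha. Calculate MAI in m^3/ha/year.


Formula: MAI = Total Volume / Stand Age
MAI = 434.0 m^3/ha / 100 years
MAI = 4.34 m^3/ha/year

4.34


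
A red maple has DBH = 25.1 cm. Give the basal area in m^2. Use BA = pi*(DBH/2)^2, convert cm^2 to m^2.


Formula: BA = pi * (DBH/2)^2 / 10000  (cm^2 to m^2)
Radius = DBH/2 = 25.1/2 = 12.55 cm
BA = pi * 12.55^2 / 10000
   = 494.8087 cm^2 / 10000
   = 0.0495 m^2

0.0495


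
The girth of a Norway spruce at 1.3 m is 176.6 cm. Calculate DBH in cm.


Formula: DBH = C / pi
DBH = 176.6 / pi
pi = 3.14159...
DBH = 56.2 cm

56.2


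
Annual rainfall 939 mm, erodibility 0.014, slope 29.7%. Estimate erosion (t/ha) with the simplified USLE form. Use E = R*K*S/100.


Formula: E = R * K * S / 100  (simplified USLE)
R * K = 939 * 0.014 = 13.146
E = 13.146 * 29.7 / 100 = 3.9 t/ha

3.9


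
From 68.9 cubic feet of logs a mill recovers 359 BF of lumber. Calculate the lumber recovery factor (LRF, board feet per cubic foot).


Formula: LRF = Lumber Output (BF) / Log Input (ft^3)
LRF = 359 BF / 68.9 ft^3
LRF = 5.21 BF/ft^3

5.21


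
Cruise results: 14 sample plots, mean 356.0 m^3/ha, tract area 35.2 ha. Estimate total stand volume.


Formula: Total Volume = Mean Volume per ha * Total Area
Total Volume = 356.0 m^3/ha * 35.2 ha
Total Volume = 12531 m^3

12531


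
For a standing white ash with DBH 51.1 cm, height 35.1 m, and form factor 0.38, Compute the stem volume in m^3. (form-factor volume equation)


Formula: V = pi * (DBH/200)^2 * H * ff
Radius = DBH/200 = 51.1/200 = 0.2555 m
Radius^2 = 0.2555^2 = 0.06528025 m^2
V = pi * 0.06528025 * 35.1 * 0.38
V = 2.735 m^3

2.735


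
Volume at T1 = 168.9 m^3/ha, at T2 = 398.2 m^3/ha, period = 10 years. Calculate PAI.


Formula: PAI = (V_T2 - V_T1) / (T2 - T1)
Volume increment = 398.2 - 168.9 = 229.3 m^3/ha
PAI = 229.3 / 10 = 22.93 m^3/ha/year

22.93


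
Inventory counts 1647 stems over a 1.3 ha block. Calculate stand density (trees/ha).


Formula: Stand Density = N_trees / Area_ha
Density = 1647 trees / 1.3 ha
Density = 1267 trees/ha

1267


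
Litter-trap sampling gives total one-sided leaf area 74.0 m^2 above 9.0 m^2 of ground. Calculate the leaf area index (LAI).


Formula: LAI = total leaf area / ground area  (dimensionless)
LAI = 74.0 m^2 / 9.0 m^2
LAI = 8.22

8.22


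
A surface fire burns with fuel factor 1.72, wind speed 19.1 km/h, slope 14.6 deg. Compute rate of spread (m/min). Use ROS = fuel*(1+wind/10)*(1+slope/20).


Formula: ROS = fuel * (1 + wind/10) * (1 + slope/20)
Wind factor = 1 + 19.1/10 = 2.91
Slope factor = 1 + 14.6/20 = 1.73
ROS = 1.72 * 2.91 * 1.73 = 8.66 m/min

8.66


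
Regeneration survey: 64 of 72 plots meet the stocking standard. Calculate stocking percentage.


Formula: Stocking % = stocked plots / total plots * 100
Stocking = 64 / 72 * 100
Stocking = 0.8889 * 100 = 88.9%

88.9


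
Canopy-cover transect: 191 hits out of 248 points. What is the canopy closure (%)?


Formula: Canopy closure = covered points / total points * 100
Closure = 191 / 248 * 100
Closure = 0.7702 * 100 = 77.0%

77.0


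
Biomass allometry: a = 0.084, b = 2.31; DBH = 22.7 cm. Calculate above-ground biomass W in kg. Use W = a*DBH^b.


Formula: W = a * DBH^b  (allometric power law)
DBH^b = 22.7^2.31 = 1356.4998
W = 0.084 * 1356.4998 = 113.9 kg

113.9
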